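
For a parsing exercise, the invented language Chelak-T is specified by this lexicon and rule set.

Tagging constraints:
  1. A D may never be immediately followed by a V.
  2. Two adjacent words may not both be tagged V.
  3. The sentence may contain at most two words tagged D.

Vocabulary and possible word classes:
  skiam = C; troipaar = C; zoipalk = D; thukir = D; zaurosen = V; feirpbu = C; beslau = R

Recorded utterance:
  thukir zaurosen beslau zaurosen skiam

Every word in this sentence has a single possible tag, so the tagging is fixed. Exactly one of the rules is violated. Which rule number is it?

1

Fixed tagging: D V R V C.
Checking each rule: R1 violated, R2 holds, R3 holds.
Only rule 1 fails.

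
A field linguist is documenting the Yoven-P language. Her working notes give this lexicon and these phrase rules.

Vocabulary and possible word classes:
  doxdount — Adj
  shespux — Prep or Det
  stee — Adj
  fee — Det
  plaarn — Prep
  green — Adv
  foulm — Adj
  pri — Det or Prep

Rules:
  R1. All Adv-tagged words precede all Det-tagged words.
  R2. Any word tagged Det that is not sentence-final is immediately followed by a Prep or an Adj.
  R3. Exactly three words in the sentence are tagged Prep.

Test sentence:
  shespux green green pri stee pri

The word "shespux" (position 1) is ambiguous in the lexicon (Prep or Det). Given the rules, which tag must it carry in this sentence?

Candidates per position — 1:shespux {Prep,Det}; 2:green {Adv}; 3:green {Adv}; 4:pri {Det,Prep}; 5:stee {Adj}; 6:pri {Det,Prep}.
At position 1, choosing Det makes rule 1 impossible to satisfy; hence Prep.
At position 4, choosing Det makes rule 3 impossible to satisfy; hence Prep.
At position 6, choosing Det makes rule 3 impossible to satisfy; hence Prep.
That leaves exactly one tagging: Prep Adv Adv Prep Adj Prep.
Check: rule 1 ok; rule 2 ok; rule 3 ok.

Prep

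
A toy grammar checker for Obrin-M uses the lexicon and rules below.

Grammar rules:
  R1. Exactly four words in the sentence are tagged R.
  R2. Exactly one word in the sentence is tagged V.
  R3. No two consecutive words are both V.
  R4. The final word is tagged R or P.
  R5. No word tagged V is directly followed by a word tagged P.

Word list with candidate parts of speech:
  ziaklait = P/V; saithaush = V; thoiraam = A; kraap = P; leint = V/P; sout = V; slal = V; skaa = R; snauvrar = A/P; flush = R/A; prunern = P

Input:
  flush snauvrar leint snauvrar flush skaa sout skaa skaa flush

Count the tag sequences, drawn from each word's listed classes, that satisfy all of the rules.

4

Candidates per position — 1:flush {R,A}; 2:snauvrar {A,P}; 3:leint {V,P}; 4:snauvrar {A,P}; 5:flush {R,A}; 6:skaa {R}; 7:sout {V}; 8:skaa {R}; 9:skaa {R}; 10:flush {R,A}.
There are 64 candidate sequences in total.
The sequences that satisfy every rule: A A P A A R V R R R; A A P P A R V R R R; A P P A A R V R R R; A P P P A R V R R R.
Count = 4.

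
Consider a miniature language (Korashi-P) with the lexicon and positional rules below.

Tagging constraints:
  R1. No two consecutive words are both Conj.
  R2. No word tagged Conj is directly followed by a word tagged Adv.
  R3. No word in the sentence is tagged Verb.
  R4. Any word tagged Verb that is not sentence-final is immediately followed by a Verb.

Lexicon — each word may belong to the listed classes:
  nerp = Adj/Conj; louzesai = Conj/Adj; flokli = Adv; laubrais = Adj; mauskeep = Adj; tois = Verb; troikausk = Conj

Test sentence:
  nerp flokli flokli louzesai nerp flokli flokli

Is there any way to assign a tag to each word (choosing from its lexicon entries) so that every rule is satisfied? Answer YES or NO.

Candidates per position — 1:nerp {Adj,Conj}; 2:flokli {Adv}; 3:flokli {Adv}; 4:louzesai {Conj,Adj}; 5:nerp {Adj,Conj}; 6:flokli {Adv}; 7:flokli {Adv}.
One satisfying assignment: Adj Adv Adv Conj Adj Adv Adv.
Rule-by-rule: rule 1 satisfied; rule 2 satisfied; rule 3 satisfied; rule 4 satisfied.

YES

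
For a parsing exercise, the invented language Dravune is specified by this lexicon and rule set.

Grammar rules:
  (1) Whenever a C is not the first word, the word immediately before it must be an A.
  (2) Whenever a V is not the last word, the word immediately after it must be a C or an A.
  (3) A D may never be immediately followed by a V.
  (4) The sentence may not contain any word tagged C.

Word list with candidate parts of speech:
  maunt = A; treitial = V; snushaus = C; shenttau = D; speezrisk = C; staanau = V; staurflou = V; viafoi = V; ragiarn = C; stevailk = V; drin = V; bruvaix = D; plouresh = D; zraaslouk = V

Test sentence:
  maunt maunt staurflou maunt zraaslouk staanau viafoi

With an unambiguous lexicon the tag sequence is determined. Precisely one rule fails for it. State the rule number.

2

Fixed tagging: A A V A V V V.
Checking each rule: R1 ✓, R2 ✗, R3 ✓, R4 ✓.
Only rule 2 fails.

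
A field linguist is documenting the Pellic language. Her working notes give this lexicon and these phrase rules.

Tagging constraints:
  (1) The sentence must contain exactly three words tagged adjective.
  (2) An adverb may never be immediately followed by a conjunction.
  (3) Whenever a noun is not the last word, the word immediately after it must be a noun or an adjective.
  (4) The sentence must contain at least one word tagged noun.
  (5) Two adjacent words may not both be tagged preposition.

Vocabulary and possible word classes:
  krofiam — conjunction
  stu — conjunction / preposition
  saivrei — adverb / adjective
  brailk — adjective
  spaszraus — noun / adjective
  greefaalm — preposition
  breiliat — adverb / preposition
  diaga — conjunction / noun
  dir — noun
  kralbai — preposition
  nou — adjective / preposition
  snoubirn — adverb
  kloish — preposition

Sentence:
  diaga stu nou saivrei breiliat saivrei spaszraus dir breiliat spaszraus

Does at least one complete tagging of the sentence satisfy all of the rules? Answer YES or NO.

NO

Candidates per position — 1:diaga {conjunction,noun}; 2:stu {conjunction,preposition}; 3:nou {adjective,preposition}; 4:saivrei {adverb,adjective}; 5:breiliat {adverb,preposition}; 6:saivrei {adverb,adjective}; 7:spaszraus {noun,adjective}; 8:dir {noun}; 9:breiliat {adverb,preposition}; 10:spaszraus {noun,adjective}.
Rule 3 cannot be satisfied by any choice of tags from the lexicon.
So there is no consistent tagging.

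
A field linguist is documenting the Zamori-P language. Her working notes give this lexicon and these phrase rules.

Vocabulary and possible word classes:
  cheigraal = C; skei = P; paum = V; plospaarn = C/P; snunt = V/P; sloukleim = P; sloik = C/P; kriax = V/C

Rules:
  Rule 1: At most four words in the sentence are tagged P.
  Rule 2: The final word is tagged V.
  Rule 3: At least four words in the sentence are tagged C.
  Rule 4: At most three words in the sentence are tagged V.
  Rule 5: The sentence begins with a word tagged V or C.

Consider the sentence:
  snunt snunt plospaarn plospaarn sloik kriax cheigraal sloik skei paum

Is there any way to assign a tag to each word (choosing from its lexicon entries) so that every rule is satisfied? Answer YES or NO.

Candidates per position — 1:snunt {V,P}; 2:snunt {V,P}; 3:plospaarn {C,P}; 4:plospaarn {C,P}; 5:sloik {C,P}; 6:kriax {V,C}; 7:cheigraal {C}; 8:sloik {C,P}; 9:skei {P}; 10:paum {V}.
One satisfying assignment: V P C C P C C P P V.
Verifying each rule — rule 1 ok; rule 2 ok; rule 3 ok; rule 4 ok; rule 5 ok.

YES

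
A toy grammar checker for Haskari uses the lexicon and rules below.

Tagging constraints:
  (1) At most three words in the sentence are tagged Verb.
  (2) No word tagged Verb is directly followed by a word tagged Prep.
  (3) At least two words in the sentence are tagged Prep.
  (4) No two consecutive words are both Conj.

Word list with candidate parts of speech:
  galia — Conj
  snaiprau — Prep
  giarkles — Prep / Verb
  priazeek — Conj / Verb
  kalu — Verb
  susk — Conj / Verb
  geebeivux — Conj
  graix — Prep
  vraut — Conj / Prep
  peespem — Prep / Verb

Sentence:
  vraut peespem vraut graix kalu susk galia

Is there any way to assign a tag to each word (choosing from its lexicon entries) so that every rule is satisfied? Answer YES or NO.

YES

Candidates per position — 1:vraut {Conj,Prep}; 2:peespem {Prep,Verb}; 3:vraut {Conj,Prep}; 4:graix {Prep}; 5:kalu {Verb}; 6:susk {Conj,Verb}; 7:galia {Conj}.
One satisfying assignment: Conj Prep Conj Prep Verb Verb Conj.
Check: rule 1 ✓; rule 2 ✓; rule 3 ✓; rule 4 ✓.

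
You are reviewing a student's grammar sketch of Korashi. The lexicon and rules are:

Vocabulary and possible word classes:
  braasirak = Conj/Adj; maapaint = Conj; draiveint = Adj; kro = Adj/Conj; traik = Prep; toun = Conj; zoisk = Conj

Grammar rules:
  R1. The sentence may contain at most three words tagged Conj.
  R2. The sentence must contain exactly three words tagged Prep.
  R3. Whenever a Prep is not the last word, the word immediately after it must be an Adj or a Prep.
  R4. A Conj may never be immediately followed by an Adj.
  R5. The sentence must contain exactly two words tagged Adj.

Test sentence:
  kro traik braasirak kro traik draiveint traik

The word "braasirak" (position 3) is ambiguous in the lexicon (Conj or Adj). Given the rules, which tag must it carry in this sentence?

Adj

Candidates per position — 1:kro {Adj,Conj}; 2:traik {Prep}; 3:braasirak {Conj,Adj}; 4:kro {Adj,Conj}; 5:traik {Prep}; 6:draiveint {Adj}; 7:traik {Prep}.
If word 3 were Conj, no tagging could satisfy rule 3; so word 3 is Adj.
If word 4 were Adj, no tagging could satisfy rule 5; so word 4 is Conj.
If word 1 were Adj, no tagging could satisfy rule 5; so word 1 is Conj.
The only consistent sequence is: Conj Prep Adj Conj Prep Adj Prep.
Verifying each rule — rule 1 ✓; rule 2 ✓; rule 3 ✓; rule 4 ✓; rule 5 ✓.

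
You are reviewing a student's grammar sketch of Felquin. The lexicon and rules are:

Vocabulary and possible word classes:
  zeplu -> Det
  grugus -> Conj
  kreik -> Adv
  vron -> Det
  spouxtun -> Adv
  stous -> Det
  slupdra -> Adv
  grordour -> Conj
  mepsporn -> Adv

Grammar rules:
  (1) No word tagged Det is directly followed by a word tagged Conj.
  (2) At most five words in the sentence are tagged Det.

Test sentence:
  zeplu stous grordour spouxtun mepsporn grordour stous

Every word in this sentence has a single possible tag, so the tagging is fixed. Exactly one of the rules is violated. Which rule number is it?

1

Fixed tagging: Det Det Conj Adv Adv Conj Det.
Rule check: R1 ✗, R2 ✓.
Only rule 1 fails.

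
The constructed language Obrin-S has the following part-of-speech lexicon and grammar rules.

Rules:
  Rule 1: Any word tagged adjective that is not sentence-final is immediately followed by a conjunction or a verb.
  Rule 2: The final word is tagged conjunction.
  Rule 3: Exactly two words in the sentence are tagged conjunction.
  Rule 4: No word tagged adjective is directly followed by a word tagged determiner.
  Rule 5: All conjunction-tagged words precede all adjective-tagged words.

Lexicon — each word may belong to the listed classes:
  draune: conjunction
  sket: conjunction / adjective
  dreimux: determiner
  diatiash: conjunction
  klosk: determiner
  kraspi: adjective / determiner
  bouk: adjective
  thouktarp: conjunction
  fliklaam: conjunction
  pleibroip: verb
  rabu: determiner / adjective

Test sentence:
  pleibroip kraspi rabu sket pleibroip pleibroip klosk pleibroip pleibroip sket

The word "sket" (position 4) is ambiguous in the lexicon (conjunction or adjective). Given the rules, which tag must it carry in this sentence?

Candidates per position — 1:pleibroip {verb}; 2:kraspi {adjective,determiner}; 3:rabu {determiner,adjective}; 4:sket {conjunction,adjective}; 5:pleibroip {verb}; 6:pleibroip {verb}; 7:klosk {determiner}; 8:pleibroip {verb}; 9:pleibroip {verb}; 10:sket {conjunction,adjective}.
Word 2 cannot be adjective — rule 1 would then fail for every completion. It is determiner.
Word 4 cannot be adjective — rule 3 would then fail for every completion. It is conjunction.
Word 10 cannot be adjective — rule 2 would then fail for every completion. It is conjunction.
Word 3 cannot be adjective — rule 5 would then fail for every completion. It is determiner.
The only consistent sequence is: verb determiner determiner conjunction verb verb determiner verb verb conjunction.
Check: rule 1 ok; rule 2 ok; rule 3 ok; rule 4 ok; rule 5 ok.

conjunction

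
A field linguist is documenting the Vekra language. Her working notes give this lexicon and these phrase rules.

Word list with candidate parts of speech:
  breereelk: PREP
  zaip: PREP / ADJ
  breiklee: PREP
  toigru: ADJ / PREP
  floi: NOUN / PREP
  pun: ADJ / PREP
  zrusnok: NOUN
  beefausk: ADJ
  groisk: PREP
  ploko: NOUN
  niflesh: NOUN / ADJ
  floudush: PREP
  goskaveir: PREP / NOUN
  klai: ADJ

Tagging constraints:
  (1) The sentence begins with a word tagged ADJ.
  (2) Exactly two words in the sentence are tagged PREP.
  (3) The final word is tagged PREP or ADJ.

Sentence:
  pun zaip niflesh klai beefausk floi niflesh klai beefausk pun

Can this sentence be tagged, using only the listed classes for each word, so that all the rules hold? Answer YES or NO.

YES

Candidates per position — 1:pun {ADJ,PREP}; 2:zaip {PREP,ADJ}; 3:niflesh {NOUN,ADJ}; 4:klai {ADJ}; 5:beefausk {ADJ}; 6:floi {NOUN,PREP}; 7:niflesh {NOUN,ADJ}; 8:klai {ADJ}; 9:beefausk {ADJ}; 10:pun {ADJ,PREP}.
One satisfying assignment: ADJ ADJ ADJ ADJ ADJ PREP ADJ ADJ ADJ PREP.
Check: rule 1 ok; rule 2 ok; rule 3 ok.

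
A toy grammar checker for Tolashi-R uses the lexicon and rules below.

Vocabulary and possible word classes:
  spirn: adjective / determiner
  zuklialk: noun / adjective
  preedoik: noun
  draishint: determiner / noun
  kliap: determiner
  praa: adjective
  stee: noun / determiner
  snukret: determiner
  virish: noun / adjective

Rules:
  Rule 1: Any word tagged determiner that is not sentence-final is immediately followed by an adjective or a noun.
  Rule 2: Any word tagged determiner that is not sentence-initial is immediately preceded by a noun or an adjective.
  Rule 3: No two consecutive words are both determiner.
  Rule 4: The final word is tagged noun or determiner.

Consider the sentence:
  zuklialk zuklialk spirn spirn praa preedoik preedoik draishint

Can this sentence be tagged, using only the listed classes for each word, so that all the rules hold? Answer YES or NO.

YES

Candidates per position — 1:zuklialk {noun,adjective}; 2:zuklialk {noun,adjective}; 3:spirn {adjective,determiner}; 4:spirn {adjective,determiner}; 5:praa {adjective}; 6:preedoik {noun}; 7:preedoik {noun}; 8:draishint {determiner,noun}.
One satisfying assignment: noun adjective adjective determiner adjective noun noun determiner.
Rule-by-rule: rule 1 ✓; rule 2 ✓; rule 3 ✓; rule 4 ✓.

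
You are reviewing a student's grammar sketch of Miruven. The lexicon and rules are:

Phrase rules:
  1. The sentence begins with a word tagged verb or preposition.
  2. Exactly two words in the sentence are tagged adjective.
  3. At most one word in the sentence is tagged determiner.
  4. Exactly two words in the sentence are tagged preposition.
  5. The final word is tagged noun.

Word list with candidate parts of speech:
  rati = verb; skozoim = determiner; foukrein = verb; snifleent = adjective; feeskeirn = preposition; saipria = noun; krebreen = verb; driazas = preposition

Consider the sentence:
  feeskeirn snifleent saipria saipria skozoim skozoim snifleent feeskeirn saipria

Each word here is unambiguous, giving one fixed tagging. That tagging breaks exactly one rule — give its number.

3

Fixed tagging: preposition adjective noun noun determiner determiner adjective preposition noun.
Applying the rules: R1 holds, R2 holds, R3 violated, R4 holds, R5 holds.
Only rule 3 fails.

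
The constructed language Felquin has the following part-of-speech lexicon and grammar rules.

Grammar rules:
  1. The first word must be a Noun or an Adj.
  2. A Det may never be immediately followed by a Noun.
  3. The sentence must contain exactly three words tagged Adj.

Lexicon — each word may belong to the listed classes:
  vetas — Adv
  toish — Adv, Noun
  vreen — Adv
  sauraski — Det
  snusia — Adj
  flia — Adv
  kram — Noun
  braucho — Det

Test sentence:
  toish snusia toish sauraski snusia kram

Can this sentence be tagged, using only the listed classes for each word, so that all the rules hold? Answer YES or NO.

NO

Candidates per position — 1:toish {Adv,Noun}; 2:snusia {Adj}; 3:toish {Adv,Noun}; 4:sauraski {Det}; 5:snusia {Adj}; 6:kram {Noun}.
Rule 3 cannot be satisfied by any choice of tags from the lexicon.
So there is no consistent tagging.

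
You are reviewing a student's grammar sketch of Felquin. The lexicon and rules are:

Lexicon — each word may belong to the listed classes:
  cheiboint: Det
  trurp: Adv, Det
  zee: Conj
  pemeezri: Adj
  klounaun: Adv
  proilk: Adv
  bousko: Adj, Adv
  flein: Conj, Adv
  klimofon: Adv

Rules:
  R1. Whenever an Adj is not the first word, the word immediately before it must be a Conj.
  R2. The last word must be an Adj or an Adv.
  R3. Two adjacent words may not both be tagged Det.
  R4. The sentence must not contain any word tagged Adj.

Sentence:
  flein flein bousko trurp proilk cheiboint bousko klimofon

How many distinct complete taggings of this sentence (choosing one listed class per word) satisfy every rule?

8

Candidates per position — 1:flein {Conj,Adv}; 2:flein {Conj,Adv}; 3:bousko {Adj,Adv}; 4:trurp {Adv,Det}; 5:proilk {Adv}; 6:cheiboint {Det}; 7:bousko {Adj,Adv}; 8:klimofon {Adv}.
There are 32 candidate sequences in total.
Checking each against the rules leaves 8 sequences.
Count = 8.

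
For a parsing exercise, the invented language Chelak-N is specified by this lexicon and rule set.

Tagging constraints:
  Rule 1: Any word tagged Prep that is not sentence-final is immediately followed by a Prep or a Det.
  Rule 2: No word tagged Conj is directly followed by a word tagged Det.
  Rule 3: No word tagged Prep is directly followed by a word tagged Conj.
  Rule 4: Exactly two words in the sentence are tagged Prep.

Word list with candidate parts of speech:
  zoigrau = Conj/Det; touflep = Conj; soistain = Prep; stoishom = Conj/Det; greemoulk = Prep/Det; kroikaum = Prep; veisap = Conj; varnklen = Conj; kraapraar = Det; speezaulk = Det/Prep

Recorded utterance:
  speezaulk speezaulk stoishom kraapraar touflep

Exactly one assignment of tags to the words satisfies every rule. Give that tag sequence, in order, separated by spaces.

Candidates per position — 1:speezaulk {Det,Prep}; 2:speezaulk {Det,Prep}; 3:stoishom {Conj,Det}; 4:kraapraar {Det}; 5:touflep {Conj}.
Word 1 cannot be Det — rule 4 would then fail for every completion. It is Prep.
Word 2 cannot be Det — rule 4 would then fail for every completion. It is Prep.
Word 3 cannot be Conj — rule 1 would then fail for every completion. It is Det.
So the tagging must be: Prep Prep Det Det Conj.
Check: rule 1 holds; rule 2 holds; rule 3 holds; rule 4 holds.

Prep Prep Det Det Conj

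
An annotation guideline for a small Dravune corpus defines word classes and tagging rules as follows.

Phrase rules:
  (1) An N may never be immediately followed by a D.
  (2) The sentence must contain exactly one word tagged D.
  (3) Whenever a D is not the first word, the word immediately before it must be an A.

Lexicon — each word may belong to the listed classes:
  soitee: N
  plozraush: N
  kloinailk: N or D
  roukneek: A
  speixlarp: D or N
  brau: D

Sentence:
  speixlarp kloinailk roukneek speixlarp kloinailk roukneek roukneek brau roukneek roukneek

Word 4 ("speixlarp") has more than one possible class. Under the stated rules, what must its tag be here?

N

Candidates per position — 1:speixlarp {D,N}; 2:kloinailk {N,D}; 3:roukneek {A}; 4:speixlarp {D,N}; 5:kloinailk {N,D}; 6:roukneek {A}; 7:roukneek {A}; 8:brau {D}; 9:roukneek {A}; 10:roukneek {A}.
At position 1, choosing D makes rule 2 impossible to satisfy; hence N.
At position 2, choosing D makes rule 1 impossible to satisfy; hence N.
At position 4, choosing D makes rule 2 impossible to satisfy; hence N.
At position 5, choosing D makes rule 1 impossible to satisfy; hence N.
The unique satisfying tagging is: N N A N N A A D A A.
Check: rule 1 ✓; rule 2 ✓; rule 3 ✓.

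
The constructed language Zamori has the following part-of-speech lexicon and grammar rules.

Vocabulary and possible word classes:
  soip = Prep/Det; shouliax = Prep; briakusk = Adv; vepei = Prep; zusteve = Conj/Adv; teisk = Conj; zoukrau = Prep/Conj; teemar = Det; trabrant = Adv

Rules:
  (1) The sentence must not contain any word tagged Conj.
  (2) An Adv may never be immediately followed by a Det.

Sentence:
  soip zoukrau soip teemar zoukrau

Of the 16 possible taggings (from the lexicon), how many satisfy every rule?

4

Candidates per position — 1:soip {Prep,Det}; 2:zoukrau {Prep,Conj}; 3:soip {Prep,Det}; 4:teemar {Det}; 5:zoukrau {Prep,Conj}.
There are 16 candidate sequences in total.
The sequences that satisfy every rule: Prep Prep Prep Det Prep; Prep Prep Det Det Prep; Det Prep Prep Det Prep; Det Prep Det Det Prep.
Count = 4.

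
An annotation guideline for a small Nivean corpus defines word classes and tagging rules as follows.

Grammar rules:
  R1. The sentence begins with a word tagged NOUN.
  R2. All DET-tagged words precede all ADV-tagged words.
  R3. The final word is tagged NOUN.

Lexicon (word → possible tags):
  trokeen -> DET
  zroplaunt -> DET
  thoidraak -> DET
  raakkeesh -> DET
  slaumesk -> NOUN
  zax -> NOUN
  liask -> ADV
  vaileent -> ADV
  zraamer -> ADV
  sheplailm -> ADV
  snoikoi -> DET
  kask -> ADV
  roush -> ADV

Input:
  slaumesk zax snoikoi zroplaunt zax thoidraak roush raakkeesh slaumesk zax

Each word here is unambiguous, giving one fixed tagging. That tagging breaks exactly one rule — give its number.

2

Fixed tagging: NOUN NOUN DET DET NOUN DET ADV DET NOUN NOUN.
Rule check: R1 ok, R2 fails, R3 ok.
Only rule 2 fails.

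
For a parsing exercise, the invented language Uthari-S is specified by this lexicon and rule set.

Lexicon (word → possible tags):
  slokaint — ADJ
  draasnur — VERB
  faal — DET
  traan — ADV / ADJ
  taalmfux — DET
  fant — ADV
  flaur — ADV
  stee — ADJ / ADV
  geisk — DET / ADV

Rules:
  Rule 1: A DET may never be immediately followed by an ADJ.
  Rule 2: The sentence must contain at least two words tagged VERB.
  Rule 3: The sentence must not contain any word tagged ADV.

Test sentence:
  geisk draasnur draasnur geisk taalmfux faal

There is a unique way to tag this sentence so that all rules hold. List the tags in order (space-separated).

Candidates per position — 1:geisk {DET,ADV}; 2:draasnur {VERB}; 3:draasnur {VERB}; 4:geisk {DET,ADV}; 5:taalmfux {DET}; 6:faal {DET}.
Position 1: ADV is ruled out by rule 3; that leaves DET.
Position 4: ADV is ruled out by rule 3; that leaves DET.
The only consistent sequence is: DET VERB VERB DET DET DET.
Check: rule 1 holds; rule 2 holds; rule 3 holds.

DET VERB VERB DET DET DET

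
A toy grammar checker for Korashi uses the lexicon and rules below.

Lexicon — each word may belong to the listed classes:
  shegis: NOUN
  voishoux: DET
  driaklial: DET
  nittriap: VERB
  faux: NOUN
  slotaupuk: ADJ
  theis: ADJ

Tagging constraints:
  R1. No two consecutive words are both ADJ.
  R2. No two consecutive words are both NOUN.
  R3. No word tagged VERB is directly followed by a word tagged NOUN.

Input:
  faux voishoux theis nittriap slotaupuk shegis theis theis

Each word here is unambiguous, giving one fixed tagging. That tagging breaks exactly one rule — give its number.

1

Fixed tagging: NOUN DET ADJ VERB ADJ NOUN ADJ ADJ.
Rule check: R1 fail, R2 pass, R3 pass.
Only rule 1 fails.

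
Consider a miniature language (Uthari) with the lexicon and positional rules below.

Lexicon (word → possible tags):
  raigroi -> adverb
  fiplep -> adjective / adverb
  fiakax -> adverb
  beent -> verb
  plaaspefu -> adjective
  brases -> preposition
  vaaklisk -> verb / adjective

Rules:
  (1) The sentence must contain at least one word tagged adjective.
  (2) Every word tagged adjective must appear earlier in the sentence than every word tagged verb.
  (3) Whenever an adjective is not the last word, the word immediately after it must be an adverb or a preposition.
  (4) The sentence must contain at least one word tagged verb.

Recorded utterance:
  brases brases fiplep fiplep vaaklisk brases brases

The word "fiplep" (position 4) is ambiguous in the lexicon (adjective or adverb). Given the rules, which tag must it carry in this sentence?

Candidates per position — 1:brases {preposition}; 2:brases {preposition}; 3:fiplep {adjective,adverb}; 4:fiplep {adjective,adverb}; 5:vaaklisk {verb,adjective}; 6:brases {preposition}; 7:brases {preposition}.
If word 4 were adjective, no tagging could satisfy rule 3; so word 4 is adverb.
If word 5 were adjective, no tagging could satisfy rule 4; so word 5 is verb.
If word 3 were adverb, no tagging could satisfy rule 1; so word 3 is adjective.
The only consistent sequence is: preposition preposition adjective adverb verb preposition preposition.
Verifying each rule — rule 1 satisfied; rule 2 satisfied; rule 3 satisfied; rule 4 satisfied.

adverb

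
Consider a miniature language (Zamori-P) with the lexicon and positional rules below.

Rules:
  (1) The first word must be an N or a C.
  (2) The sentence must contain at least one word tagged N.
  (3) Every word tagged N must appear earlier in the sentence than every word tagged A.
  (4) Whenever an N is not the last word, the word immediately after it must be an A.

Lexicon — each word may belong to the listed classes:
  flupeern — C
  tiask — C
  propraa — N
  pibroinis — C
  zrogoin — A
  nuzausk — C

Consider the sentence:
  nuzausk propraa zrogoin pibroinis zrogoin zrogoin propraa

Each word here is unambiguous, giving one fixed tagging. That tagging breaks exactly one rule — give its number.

3

Fixed tagging: C N A C A A N.
Applying the rules: R1 pass, R2 pass, R3 fail, R4 pass.
Only rule 3 fails.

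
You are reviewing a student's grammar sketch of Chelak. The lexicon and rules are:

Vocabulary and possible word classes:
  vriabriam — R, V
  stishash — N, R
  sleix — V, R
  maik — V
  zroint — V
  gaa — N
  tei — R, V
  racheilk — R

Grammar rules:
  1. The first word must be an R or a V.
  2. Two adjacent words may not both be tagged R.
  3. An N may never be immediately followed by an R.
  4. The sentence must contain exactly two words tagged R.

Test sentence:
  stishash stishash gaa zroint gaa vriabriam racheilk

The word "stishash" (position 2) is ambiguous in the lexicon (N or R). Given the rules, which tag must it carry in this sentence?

N

Candidates per position — 1:stishash {N,R}; 2:stishash {N,R}; 3:gaa {N}; 4:zroint {V}; 5:gaa {N}; 6:vriabriam {R,V}; 7:racheilk {R}.
Word 1 cannot be N — rule 1 would then fail for every completion. It is R.
Word 2 cannot be R — rule 2 would then fail for every completion. It is N.
Word 6 cannot be R — rule 2 would then fail for every completion. It is V.
The only consistent sequence is: R N N V N V R.
Checking: rule 1 ok; rule 2 ok; rule 3 ok; rule 4 ok.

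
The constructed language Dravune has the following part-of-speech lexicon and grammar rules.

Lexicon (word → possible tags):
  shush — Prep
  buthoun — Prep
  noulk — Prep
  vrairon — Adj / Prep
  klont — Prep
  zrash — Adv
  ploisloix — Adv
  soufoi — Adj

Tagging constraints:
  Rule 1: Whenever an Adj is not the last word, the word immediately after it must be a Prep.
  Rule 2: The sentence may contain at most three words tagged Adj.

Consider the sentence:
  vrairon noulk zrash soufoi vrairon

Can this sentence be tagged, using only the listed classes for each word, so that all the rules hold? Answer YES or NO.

YES

Candidates per position — 1:vrairon {Adj,Prep}; 2:noulk {Prep}; 3:zrash {Adv}; 4:soufoi {Adj}; 5:vrairon {Adj,Prep}.
One satisfying assignment: Prep Prep Adv Adj Prep.
Check: rule 1 ok; rule 2 ok.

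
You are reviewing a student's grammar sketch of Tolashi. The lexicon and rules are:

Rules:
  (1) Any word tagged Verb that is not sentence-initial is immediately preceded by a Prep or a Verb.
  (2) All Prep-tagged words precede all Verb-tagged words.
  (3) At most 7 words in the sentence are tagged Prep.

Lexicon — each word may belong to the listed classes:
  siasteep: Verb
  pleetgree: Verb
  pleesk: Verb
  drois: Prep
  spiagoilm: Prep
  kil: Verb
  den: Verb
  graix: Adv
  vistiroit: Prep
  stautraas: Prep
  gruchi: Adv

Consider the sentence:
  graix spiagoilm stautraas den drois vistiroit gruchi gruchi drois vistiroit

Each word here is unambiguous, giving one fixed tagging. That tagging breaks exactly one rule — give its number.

Fixed tagging: Adv Prep Prep Verb Prep Prep Adv Adv Prep Prep.
Applying the rules: R1 pass, R2 fail, R3 pass.
Only rule 2 fails.

2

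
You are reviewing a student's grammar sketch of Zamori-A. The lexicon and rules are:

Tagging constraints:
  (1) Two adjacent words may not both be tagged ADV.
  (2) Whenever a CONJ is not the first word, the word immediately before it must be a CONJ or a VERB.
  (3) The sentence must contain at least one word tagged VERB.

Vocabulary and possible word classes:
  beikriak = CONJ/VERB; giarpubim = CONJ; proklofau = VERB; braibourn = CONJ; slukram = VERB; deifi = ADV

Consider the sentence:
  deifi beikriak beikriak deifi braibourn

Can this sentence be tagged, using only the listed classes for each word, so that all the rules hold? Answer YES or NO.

NO

Candidates per position — 1:deifi {ADV}; 2:beikriak {CONJ,VERB}; 3:beikriak {CONJ,VERB}; 4:deifi {ADV}; 5:braibourn {CONJ}.
Rule 2 cannot be satisfied by any choice of tags from the lexicon.
So there is no consistent tagging.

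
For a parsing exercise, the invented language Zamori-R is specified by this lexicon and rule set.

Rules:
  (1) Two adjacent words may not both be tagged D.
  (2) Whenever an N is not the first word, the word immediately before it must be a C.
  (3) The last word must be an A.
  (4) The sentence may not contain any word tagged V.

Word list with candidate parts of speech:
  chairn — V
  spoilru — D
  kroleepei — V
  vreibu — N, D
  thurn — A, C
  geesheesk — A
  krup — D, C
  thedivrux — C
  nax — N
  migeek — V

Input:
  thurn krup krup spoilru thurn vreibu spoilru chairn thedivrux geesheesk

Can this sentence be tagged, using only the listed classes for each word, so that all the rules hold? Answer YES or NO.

Candidates per position — 1:thurn {A,C}; 2:krup {D,C}; 3:krup {D,C}; 4:spoilru {D}; 5:thurn {A,C}; 6:vreibu {N,D}; 7:spoilru {D}; 8:chairn {V}; 9:thedivrux {C}; 10:geesheesk {A}.
Rule 4 cannot be satisfied by any choice of tags from the lexicon.
So there is no consistent tagging.

NO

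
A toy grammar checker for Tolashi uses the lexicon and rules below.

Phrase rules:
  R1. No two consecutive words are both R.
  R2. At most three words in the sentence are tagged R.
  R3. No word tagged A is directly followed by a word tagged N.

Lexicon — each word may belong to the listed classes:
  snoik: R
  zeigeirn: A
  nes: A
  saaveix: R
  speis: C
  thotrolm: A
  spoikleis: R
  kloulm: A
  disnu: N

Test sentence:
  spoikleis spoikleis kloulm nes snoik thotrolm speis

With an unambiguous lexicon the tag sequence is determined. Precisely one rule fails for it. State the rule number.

Fixed tagging: R R A A R A C.
Applying the rules: R1 ✗, R2 ✓, R3 ✓.
Only rule 1 fails.

1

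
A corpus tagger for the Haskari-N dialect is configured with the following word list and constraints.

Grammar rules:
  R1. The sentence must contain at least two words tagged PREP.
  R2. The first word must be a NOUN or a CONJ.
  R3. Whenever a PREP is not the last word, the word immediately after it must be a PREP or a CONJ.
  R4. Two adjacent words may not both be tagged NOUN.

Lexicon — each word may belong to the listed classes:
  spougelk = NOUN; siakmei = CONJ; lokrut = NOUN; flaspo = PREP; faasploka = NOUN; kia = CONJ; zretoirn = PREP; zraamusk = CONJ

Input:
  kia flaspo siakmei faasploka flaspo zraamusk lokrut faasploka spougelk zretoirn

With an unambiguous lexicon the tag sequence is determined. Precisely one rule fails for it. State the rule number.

4

Fixed tagging: CONJ PREP CONJ NOUN PREP CONJ NOUN NOUN NOUN PREP.
Checking each rule: R1 ok, R2 ok, R3 ok, R4 fails.
Only rule 4 fails.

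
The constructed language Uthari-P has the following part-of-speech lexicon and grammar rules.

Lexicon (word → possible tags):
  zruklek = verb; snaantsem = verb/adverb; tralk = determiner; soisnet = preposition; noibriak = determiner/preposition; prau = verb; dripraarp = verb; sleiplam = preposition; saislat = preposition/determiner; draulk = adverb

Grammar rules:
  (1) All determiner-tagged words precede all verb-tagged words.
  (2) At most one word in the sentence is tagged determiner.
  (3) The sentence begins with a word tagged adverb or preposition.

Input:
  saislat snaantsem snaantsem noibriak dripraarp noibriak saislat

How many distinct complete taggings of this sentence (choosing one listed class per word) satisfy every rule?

Candidates per position — 1:saislat {preposition,determiner}; 2:snaantsem {verb,adverb}; 3:snaantsem {verb,adverb}; 4:noibriak {determiner,preposition}; 5:dripraarp {verb}; 6:noibriak {determiner,preposition}; 7:saislat {preposition,determiner}.
There are 64 candidate sequences in total.
The sequences that satisfy every rule: preposition verb verb preposition verb preposition preposition; preposition verb adverb preposition verb preposition preposition; preposition adverb verb preposition verb preposition preposition; preposition adverb adverb determiner verb preposition preposition; preposition adverb adverb preposition verb preposition preposition.
Count = 5.

5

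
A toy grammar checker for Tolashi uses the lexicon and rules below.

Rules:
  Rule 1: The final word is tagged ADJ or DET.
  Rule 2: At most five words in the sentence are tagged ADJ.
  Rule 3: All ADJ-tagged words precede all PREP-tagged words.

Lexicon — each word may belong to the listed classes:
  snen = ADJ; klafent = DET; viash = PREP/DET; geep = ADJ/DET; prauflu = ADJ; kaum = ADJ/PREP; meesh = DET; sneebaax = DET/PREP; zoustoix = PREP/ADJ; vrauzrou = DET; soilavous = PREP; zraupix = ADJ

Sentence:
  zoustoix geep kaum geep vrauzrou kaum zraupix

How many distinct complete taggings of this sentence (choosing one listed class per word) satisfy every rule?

Candidates per position — 1:zoustoix {PREP,ADJ}; 2:geep {ADJ,DET}; 3:kaum {ADJ,PREP}; 4:geep {ADJ,DET}; 5:vrauzrou {DET}; 6:kaum {ADJ,PREP}; 7:zraupix {ADJ}.
There are 32 candidate sequences in total.
The sequences that satisfy every rule: ADJ ADJ ADJ DET DET ADJ ADJ; ADJ DET ADJ ADJ DET ADJ ADJ; ADJ DET ADJ DET DET ADJ ADJ.
Count = 3.

3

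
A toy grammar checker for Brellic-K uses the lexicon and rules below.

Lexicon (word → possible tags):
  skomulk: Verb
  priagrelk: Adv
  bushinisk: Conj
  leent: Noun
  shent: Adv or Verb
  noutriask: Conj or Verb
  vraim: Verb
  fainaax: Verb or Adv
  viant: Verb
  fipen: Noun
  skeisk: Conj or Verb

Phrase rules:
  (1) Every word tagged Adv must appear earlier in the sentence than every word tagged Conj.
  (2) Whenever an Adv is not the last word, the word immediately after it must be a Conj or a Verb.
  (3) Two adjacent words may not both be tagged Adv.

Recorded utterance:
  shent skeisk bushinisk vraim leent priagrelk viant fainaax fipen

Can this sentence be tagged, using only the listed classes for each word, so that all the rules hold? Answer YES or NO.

Candidates per position — 1:shent {Adv,Verb}; 2:skeisk {Conj,Verb}; 3:bushinisk {Conj}; 4:vraim {Verb}; 5:leent {Noun}; 6:priagrelk {Adv}; 7:viant {Verb}; 8:fainaax {Verb,Adv}; 9:fipen {Noun}.
Rule 1 cannot be satisfied by any choice of tags from the lexicon.
So there is no consistent tagging.

NO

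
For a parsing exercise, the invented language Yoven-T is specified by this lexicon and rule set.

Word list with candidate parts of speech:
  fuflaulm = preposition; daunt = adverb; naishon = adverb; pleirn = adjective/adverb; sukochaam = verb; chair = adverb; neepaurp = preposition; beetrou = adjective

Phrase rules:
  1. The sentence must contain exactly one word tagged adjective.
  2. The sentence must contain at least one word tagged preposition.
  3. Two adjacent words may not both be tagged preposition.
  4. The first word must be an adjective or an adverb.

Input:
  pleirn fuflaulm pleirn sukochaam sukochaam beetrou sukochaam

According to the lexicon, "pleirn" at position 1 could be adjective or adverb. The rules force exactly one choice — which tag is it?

Candidates per position — 1:pleirn {adjective,adverb}; 2:fuflaulm {preposition}; 3:pleirn {adjective,adverb}; 4:sukochaam {verb}; 5:sukochaam {verb}; 6:beetrou {adjective}; 7:sukochaam {verb}.
Word 1 cannot be adjective — rule 1 would then fail for every completion. It is adverb.
Word 3 cannot be adjective — rule 1 would then fail for every completion. It is adverb.
The unique satisfying tagging is: adverb preposition adverb verb verb adjective verb.
Verifying each rule — rule 1 holds; rule 2 holds; rule 3 holds; rule 4 holds.

adverb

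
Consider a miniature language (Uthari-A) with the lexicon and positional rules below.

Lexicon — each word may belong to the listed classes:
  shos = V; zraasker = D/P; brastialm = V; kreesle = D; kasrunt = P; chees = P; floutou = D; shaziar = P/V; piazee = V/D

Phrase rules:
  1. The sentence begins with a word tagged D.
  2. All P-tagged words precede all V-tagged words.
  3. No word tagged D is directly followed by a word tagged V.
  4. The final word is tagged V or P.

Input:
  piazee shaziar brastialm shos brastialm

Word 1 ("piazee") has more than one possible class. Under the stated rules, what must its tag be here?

D

Candidates per position — 1:piazee {V,D}; 2:shaziar {P,V}; 3:brastialm {V}; 4:shos {V}; 5:brastialm {V}.
If word 1 were V, no tagging could satisfy rule 1; so word 1 is D.
If word 2 were V, no tagging could satisfy rule 3; so word 2 is P.
The unique satisfying tagging is: D P V V V.
Verifying each rule — rule 1 satisfied; rule 2 satisfied; rule 3 satisfied; rule 4 satisfied.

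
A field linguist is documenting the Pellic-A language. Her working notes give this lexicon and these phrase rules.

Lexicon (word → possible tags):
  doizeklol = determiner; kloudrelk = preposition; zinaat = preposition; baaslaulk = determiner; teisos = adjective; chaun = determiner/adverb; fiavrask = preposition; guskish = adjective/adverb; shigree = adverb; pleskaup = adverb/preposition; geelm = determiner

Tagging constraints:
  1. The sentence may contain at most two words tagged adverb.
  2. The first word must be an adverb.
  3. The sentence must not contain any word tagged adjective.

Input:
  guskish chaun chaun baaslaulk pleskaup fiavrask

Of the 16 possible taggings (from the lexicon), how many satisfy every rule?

Candidates per position — 1:guskish {adjective,adverb}; 2:chaun {determiner,adverb}; 3:chaun {determiner,adverb}; 4:baaslaulk {determiner}; 5:pleskaup {adverb,preposition}; 6:fiavrask {preposition}.
There are 16 candidate sequences in total.
The sequences that satisfy every rule: adverb determiner determiner determiner adverb preposition; adverb determiner determiner determiner preposition preposition; adverb determiner adverb determiner preposition preposition; adverb adverb determiner determiner preposition preposition.
Count = 4.

4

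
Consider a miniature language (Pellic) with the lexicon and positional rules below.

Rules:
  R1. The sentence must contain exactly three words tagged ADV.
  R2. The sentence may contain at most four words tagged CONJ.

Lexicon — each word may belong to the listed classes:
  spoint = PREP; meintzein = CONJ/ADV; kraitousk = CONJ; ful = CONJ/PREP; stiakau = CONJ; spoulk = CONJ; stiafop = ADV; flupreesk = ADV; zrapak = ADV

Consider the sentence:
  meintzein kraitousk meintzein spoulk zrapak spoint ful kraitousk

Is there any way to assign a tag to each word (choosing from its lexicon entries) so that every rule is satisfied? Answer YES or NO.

Candidates per position — 1:meintzein {CONJ,ADV}; 2:kraitousk {CONJ}; 3:meintzein {CONJ,ADV}; 4:spoulk {CONJ}; 5:zrapak {ADV}; 6:spoint {PREP}; 7:ful {CONJ,PREP}; 8:kraitousk {CONJ}.
One satisfying assignment: ADV CONJ ADV CONJ ADV PREP CONJ CONJ.
Rule-by-rule: rule 1 holds; rule 2 holds.

YES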